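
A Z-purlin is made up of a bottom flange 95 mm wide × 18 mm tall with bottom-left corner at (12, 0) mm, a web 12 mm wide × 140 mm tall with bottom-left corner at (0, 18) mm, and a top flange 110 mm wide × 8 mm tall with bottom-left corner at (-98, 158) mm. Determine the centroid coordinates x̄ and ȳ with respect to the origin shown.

bottom flange: A = 95 × 18 = 1710.00, centroid at (59.50, 9.00).
web: A = 12 × 140 = 1680.00, centroid at (6.00, 88.00).
top flange: A = 110 × 8 = 880.00, centroid at (-43.00, 162.00).
ΣA = 4270.00 mm²
ΣAx̄ = (1710.00)(59.50) + (1680.00)(6.00) + (880.00)(-43.00) = 73985.00 mm³
ΣAȳ = (1710.00)(9.00) + (1680.00)(88.00) + (880.00)(162.00) = 305790.00 mm³
x̄ = 73985.00 / 4270.00 = 17.33 mm
ȳ = 305790.00 / 4270.00 = 71.61 mm

x̄ = 17.33 mm, ȳ = 71.61 mm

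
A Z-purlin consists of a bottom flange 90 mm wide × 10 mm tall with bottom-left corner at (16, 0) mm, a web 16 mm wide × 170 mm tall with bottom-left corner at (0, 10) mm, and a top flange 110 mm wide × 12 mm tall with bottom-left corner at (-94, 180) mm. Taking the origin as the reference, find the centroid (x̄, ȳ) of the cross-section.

x̄ = 5.10 mm, ȳ = 102.92 mm

bottom flange: A = 90 × 10 = 900.00, centroid at (61.00, 5.00).
web: A = 16 × 170 = 2720.00, centroid at (8.00, 95.00).
top flange: A = 110 × 12 = 1320.00, centroid at (-39.00, 186.00).
ΣA = 4940.00 mm²
ΣAx̄ = (900.00)(61.00) + (2720.00)(8.00) + (1320.00)(-39.00) = 25180.00 mm³
ΣAȳ = (900.00)(5.00) + (2720.00)(95.00) + (1320.00)(186.00) = 508420.00 mm³
x̄ = 25180.00 / 4940.00 = 5.10 mm
ȳ = 508420.00 / 4940.00 = 102.92 mm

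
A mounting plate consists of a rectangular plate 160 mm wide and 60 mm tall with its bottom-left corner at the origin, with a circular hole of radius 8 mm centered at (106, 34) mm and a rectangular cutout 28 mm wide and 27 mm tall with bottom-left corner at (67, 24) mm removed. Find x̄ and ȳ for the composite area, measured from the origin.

Part | A | x̄ᵢ | ȳᵢ | A·x̄ᵢ | A·ȳᵢ
plate | 9600.00 | 80.00 | 30.00 | 768000.00 | 288000.00
hole 1 | -201.06 | 106.00 | 34.00 | -21312.56 | -6836.11
hole 2 | -756.00 | 81.00 | 37.50 | -61236.00 | -28350.00
Σ | 8642.94 |  |  | 685451.44 | 252813.89
x̄ = 685451.44 / 8642.94 = 79.31 mm
ȳ = 252813.89 / 8642.94 = 29.25 mm

x̄ = 79.31 mm, ȳ = 29.25 mm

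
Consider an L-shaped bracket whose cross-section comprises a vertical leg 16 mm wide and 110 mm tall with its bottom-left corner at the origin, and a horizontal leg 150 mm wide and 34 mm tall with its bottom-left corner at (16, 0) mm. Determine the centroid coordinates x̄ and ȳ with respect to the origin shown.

x̄ = 69.71 mm, ȳ = 26.75 mm

Part | A | x̄ᵢ | ȳᵢ | A·x̄ᵢ | A·ȳᵢ
vertical leg | 1760.00 | 8.00 | 55.00 | 14080.00 | 96800.00
horizontal leg | 5100.00 | 91.00 | 17.00 | 464100.00 | 86700.00
Σ | 6860.00 |  |  | 478180.00 | 183500.00
x̄ = 478180.00 / 6860.00 = 69.71 mm
ȳ = 183500.00 / 6860.00 = 26.75 mm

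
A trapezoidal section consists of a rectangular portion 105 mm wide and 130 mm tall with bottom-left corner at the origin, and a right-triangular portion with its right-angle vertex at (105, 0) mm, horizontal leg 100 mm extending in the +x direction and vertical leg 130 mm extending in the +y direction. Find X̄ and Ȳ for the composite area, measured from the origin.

X̄ = 80.19 mm, Ȳ = 58.01 mm

Part | A | x̄ᵢ | ȳᵢ | A·x̄ᵢ | A·ȳᵢ
rectangular portion | 13650.00 | 52.50 | 65.00 | 716625.00 | 887250.00
triangular portion | 6500.00 | 138.33 | 43.33 | 899166.67 | 281666.67
Σ | 20150.00 |  |  | 1615791.67 | 1168916.67
X̄ = 1615791.67 / 20150.00 = 80.19 mm
Ȳ = 1168916.67 / 20150.00 = 58.01 mm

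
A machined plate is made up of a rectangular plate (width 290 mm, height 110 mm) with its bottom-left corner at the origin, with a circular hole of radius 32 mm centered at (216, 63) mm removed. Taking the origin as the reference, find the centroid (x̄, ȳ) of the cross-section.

plate: A = 290 × 110 = 31900.00, centroid at (145.00, 55.00).
hole: A = −π·32² = -3216.99, centroid at (216.00, 63.00).
ΣA = 28683.01 mm², ΣAx̄ = 3930629.97 mm³, ΣAȳ = 1551829.57 mm³.
x̄ = 3930629.97/28683.01 = 137.04 mm; ȳ = 1551829.57/28683.01 = 54.10 mm.

x̄ = 137.04 mm, ȳ = 54.10 mm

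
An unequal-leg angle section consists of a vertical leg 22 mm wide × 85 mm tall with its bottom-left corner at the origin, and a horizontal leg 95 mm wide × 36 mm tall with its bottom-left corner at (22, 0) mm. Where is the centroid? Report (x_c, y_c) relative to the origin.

Part | A | x̄ᵢ | ȳᵢ | A·x̄ᵢ | A·ȳᵢ
vertical leg | 1870.00 | 11.00 | 42.50 | 20570.00 | 79475.00
horizontal leg | 3420.00 | 69.50 | 18.00 | 237690.00 | 61560.00
Σ | 5290.00 |  |  | 258260.00 | 141035.00
x_c = 258260.00 / 5290.00 = 48.82 mm
y_c = 141035.00 / 5290.00 = 26.66 mm

x_c = 48.82 mm, y_c = 26.66 mm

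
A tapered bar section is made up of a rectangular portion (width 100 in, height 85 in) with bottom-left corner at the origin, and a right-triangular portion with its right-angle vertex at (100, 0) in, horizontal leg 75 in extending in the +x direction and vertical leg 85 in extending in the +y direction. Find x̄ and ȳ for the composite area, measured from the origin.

x̄ = 70.45 in, ȳ = 38.64 in

rectangular portion: A = 100 × 85 = 8500.00, centroid at (50.00, 42.50).
triangular portion: A = ½·75·85 = 3187.50, centroid at (125.00, 28.33).
ΣA = 11687.50 in², ΣAx̄ = 823437.50 in³, ΣAȳ = 451562.50 in³.
x̄ = 823437.50/11687.50 = 70.45 in; ȳ = 451562.50/11687.50 = 38.64 in.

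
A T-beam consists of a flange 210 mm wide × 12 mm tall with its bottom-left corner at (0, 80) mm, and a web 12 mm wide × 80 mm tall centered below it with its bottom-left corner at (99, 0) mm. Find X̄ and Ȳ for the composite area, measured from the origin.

X̄ = 105.00 mm, Ȳ = 73.31 mm

Part | A | x̄ᵢ | ȳᵢ | A·x̄ᵢ | A·ȳᵢ
web | 960.00 | 105.00 | 40.00 | 100800.00 | 38400.00
flange | 2520.00 | 105.00 | 86.00 | 264600.00 | 216720.00
Σ | 3480.00 |  |  | 365400.00 | 255120.00
X̄ = 365400.00 / 3480.00 = 105.00 mm
Ȳ = 255120.00 / 3480.00 = 73.31 mm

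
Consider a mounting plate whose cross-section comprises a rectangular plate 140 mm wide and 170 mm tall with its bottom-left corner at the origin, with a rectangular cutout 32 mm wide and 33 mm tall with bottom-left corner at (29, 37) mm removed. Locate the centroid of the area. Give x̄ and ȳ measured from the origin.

x̄ = 71.16 mm, ȳ = 86.46 mm

Part | A | x̄ᵢ | ȳᵢ | A·x̄ᵢ | A·ȳᵢ
plate | 23800.00 | 70.00 | 85.00 | 1666000.00 | 2023000.00
hole | -1056.00 | 45.00 | 53.50 | -47520.00 | -56496.00
Σ | 22744.00 |  |  | 1618480.00 | 1966504.00
x̄ = 1618480.00 / 22744.00 = 71.16 mm
ȳ = 1966504.00 / 22744.00 = 86.46 mm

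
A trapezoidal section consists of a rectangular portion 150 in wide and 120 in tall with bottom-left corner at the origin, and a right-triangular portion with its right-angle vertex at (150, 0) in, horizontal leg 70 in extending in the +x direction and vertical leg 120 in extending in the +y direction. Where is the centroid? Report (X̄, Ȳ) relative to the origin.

X̄ = 93.60 in, Ȳ = 56.22 in

rectangular portion: A = 150 × 120 = 18000.00, centroid at (75.00, 60.00).
triangular portion: A = ½·70·120 = 4200.00, centroid at (173.33, 40.00).
ΣA = 22200.00 in², ΣAX̄ = 2078000.00 in³, ΣAȲ = 1248000.00 in³.
X̄ = 2078000.00/22200.00 = 93.60 in; Ȳ = 1248000.00/22200.00 = 56.22 in.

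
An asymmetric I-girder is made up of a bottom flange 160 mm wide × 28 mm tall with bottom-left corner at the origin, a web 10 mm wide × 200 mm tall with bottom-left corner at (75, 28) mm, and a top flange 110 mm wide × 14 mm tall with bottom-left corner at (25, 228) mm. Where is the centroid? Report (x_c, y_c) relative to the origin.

Part | A | x̄ᵢ | ȳᵢ | A·x̄ᵢ | A·ȳᵢ
bottom flange | 4480.00 | 80.00 | 14.00 | 358400.00 | 62720.00
web | 2000.00 | 80.00 | 128.00 | 160000.00 | 256000.00
top flange | 1540.00 | 80.00 | 235.00 | 123200.00 | 361900.00
Σ | 8020.00 |  |  | 641600.00 | 680620.00
x_c = 641600.00 / 8020.00 = 80.00 mm
y_c = 680620.00 / 8020.00 = 84.87 mm

x_c = 80.00 mm, y_c = 84.87 mm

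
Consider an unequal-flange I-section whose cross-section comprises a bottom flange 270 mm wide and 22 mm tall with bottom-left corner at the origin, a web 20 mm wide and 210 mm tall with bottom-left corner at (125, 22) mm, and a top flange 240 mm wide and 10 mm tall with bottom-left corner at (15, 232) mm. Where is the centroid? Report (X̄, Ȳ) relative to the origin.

X̄ = 135.00 mm, Ȳ = 93.11 mm

Part | A | x̄ᵢ | ȳᵢ | A·x̄ᵢ | A·ȳᵢ
bottom flange | 5940.00 | 135.00 | 11.00 | 801900.00 | 65340.00
web | 4200.00 | 135.00 | 127.00 | 567000.00 | 533400.00
top flange | 2400.00 | 135.00 | 237.00 | 324000.00 | 568800.00
Σ | 12540.00 |  |  | 1692900.00 | 1167540.00
X̄ = 1692900.00 / 12540.00 = 135.00 mm
Ȳ = 1167540.00 / 12540.00 = 93.11 mm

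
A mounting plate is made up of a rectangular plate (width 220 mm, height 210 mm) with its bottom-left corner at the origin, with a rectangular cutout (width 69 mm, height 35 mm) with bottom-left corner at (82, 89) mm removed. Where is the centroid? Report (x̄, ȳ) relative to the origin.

x̄ = 109.64 mm, ȳ = 104.92 mm

Part | A | x̄ᵢ | ȳᵢ | A·x̄ᵢ | A·ȳᵢ
plate | 46200.00 | 110.00 | 105.00 | 5082000.00 | 4851000.00
hole | -2415.00 | 116.50 | 106.50 | -281347.50 | -257197.50
Σ | 43785.00 |  |  | 4800652.50 | 4593802.50
x̄ = 4800652.50 / 43785.00 = 109.64 mm
ȳ = 4593802.50 / 43785.00 = 104.92 mm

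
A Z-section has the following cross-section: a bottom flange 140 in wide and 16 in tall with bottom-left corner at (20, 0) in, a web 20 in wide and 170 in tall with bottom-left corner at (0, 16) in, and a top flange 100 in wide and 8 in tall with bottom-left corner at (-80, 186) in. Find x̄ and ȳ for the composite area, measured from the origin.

x̄ = 32.86 in, ȳ = 79.71 in

bottom flange: A = 140 × 16 = 2240.00, centroid at (90.00, 8.00).
web: A = 20 × 170 = 3400.00, centroid at (10.00, 101.00).
top flange: A = 100 × 8 = 800.00, centroid at (-30.00, 190.00).
ΣA = 6440.00 in², ΣAx̄ = 211600.00 in³, ΣAȳ = 513320.00 in³.
x̄ = 211600.00/6440.00 = 32.86 in; ȳ = 513320.00/6440.00 = 79.71 in.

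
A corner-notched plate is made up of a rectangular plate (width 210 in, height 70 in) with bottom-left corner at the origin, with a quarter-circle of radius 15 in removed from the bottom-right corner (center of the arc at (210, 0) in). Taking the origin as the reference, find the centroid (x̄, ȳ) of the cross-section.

plate: A = 210 × 70 = 14700.00, centroid at (105.00, 35.00).
removed quarter-circle: A = −¼π·15² = -176.71, centroid at (203.63, 6.37).
ΣA = 14523.29 in²
ΣAx̄ = (14700.00)(105.00) + (-176.71)(203.63) = 1507514.94 in³
ΣAȳ = (14700.00)(35.00) + (-176.71)(6.37) = 513375.00 in³
x̄ = 1507514.94 / 14523.29 = 103.80 in
ȳ = 513375.00 / 14523.29 = 35.35 in

x̄ = 103.80 in, ȳ = 35.35 in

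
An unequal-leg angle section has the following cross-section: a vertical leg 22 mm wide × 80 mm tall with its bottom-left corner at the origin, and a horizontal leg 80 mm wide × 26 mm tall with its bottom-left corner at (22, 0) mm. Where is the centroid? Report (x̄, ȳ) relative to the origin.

x̄ = 38.62 mm, ȳ = 25.38 mm

vertical leg: A = 22 × 80 = 1760.00, centroid at (11.00, 40.00).
horizontal leg: A = 80 × 26 = 2080.00, centroid at (62.00, 13.00).
ΣA = 3840.00 mm², ΣAx̄ = 148320.00 mm³, ΣAȳ = 97440.00 mm³.
x̄ = 148320.00/3840.00 = 38.62 mm; ȳ = 97440.00/3840.00 = 25.38 mm.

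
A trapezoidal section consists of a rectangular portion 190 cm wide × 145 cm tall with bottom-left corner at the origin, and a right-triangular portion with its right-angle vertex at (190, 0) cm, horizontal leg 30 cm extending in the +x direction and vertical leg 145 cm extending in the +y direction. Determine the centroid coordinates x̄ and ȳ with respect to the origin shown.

Part | A | x̄ᵢ | ȳᵢ | A·x̄ᵢ | A·ȳᵢ
rectangular portion | 27550.00 | 95.00 | 72.50 | 2617250.00 | 1997375.00
triangular portion | 2175.00 | 200.00 | 48.33 | 435000.00 | 105125.00
Σ | 29725.00 |  |  | 3052250.00 | 2102500.00
x̄ = 3052250.00 / 29725.00 = 102.68 cm
ȳ = 2102500.00 / 29725.00 = 70.73 cm

x̄ = 102.68 cm, ȳ = 70.73 cm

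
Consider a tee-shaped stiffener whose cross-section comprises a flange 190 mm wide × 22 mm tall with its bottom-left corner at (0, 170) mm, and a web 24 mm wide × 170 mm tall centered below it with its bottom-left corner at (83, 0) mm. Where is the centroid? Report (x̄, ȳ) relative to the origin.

web: A = 24 × 170 = 4080.00, centroid at (95.00, 85.00).
flange: A = 190 × 22 = 4180.00, centroid at (95.00, 181.00).
ΣA = 8260.00 mm², ΣAx̄ = 784700.00 mm³, ΣAȳ = 1103380.00 mm³.
x̄ = 784700.00/8260.00 = 95.00 mm; ȳ = 1103380.00/8260.00 = 133.58 mm.

x̄ = 95.00 mm, ȳ = 133.58 mm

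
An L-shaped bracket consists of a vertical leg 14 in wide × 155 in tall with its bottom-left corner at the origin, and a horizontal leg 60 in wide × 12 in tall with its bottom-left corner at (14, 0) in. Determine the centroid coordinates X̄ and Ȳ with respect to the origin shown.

vertical leg: A = 14 × 155 = 2170.00, centroid at (7.00, 77.50).
horizontal leg: A = 60 × 12 = 720.00, centroid at (44.00, 6.00).
ΣA = 2890.00 in²
ΣAX̄ = (2170.00)(7.00) + (720.00)(44.00) = 46870.00 in³
ΣAȲ = (2170.00)(77.50) + (720.00)(6.00) = 172495.00 in³
X̄ = 46870.00 / 2890.00 = 16.22 in
Ȳ = 172495.00 / 2890.00 = 59.69 in

X̄ = 16.22 in, Ȳ = 59.69 in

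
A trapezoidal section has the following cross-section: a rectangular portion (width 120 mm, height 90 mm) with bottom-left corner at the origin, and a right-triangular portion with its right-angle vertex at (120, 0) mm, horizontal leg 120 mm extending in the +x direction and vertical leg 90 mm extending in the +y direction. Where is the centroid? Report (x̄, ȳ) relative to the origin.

Part | A | x̄ᵢ | ȳᵢ | A·x̄ᵢ | A·ȳᵢ
rectangular portion | 10800.00 | 60.00 | 45.00 | 648000.00 | 486000.00
triangular portion | 5400.00 | 160.00 | 30.00 | 864000.00 | 162000.00
Σ | 16200.00 |  |  | 1512000.00 | 648000.00
x̄ = 1512000.00 / 16200.00 = 93.33 mm
ȳ = 648000.00 / 16200.00 = 40.00 mm

x̄ = 93.33 mm, ȳ = 40.00 mm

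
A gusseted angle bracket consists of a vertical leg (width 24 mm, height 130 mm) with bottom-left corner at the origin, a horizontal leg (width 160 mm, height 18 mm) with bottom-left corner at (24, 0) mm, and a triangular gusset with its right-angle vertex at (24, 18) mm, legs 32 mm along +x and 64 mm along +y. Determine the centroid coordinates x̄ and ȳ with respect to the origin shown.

x̄ = 53.03 mm, ȳ = 38.30 mm

vertical leg: A = 24 × 130 = 3120.00, centroid at (12.00, 65.00).
horizontal leg: A = 160 × 18 = 2880.00, centroid at (104.00, 9.00).
gusset: A = ½·32·64 = 1024.00, centroid at (34.67, 39.33).
ΣA = 7024.00 mm²
ΣAx̄ = (3120.00)(12.00) + (2880.00)(104.00) + (1024.00)(34.67) = 372458.67 mm³
ΣAȳ = (3120.00)(65.00) + (2880.00)(9.00) + (1024.00)(39.33) = 268997.33 mm³
x̄ = 372458.67 / 7024.00 = 53.03 mm
ȳ = 268997.33 / 7024.00 = 38.30 mm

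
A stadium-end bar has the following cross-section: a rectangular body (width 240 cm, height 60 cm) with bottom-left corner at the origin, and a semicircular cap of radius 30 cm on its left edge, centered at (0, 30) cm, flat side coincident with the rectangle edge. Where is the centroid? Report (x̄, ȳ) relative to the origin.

x̄ = 108.13 cm, ȳ = 30.00 cm

rectangular body: A = 240 × 60 = 14400.00, centroid at (120.00, 30.00).
semicircular end: A = ½π·30² = 1413.72, centroid at (-12.73, 30.00).
ΣA = 15813.72 cm²
ΣAx̄ = (14400.00)(120.00) + (1413.72)(-12.73) = 1710000.00 cm³
ΣAȳ = (14400.00)(30.00) + (1413.72)(30.00) = 474411.50 cm³
x̄ = 1710000.00 / 15813.72 = 108.13 cm
ȳ = 474411.50 / 15813.72 = 30.00 cm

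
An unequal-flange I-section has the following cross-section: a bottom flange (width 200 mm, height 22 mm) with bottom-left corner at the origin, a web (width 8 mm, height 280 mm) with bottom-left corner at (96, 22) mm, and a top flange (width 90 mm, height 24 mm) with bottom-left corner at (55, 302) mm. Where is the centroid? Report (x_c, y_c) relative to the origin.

bottom flange: A = 200 × 22 = 4400.00, centroid at (100.00, 11.00).
web: A = 8 × 280 = 2240.00, centroid at (100.00, 162.00).
top flange: A = 90 × 24 = 2160.00, centroid at (100.00, 314.00).
ΣA = 8800.00 mm²
ΣAx_c = (4400.00)(100.00) + (2240.00)(100.00) + (2160.00)(100.00) = 880000.00 mm³
ΣAy_c = (4400.00)(11.00) + (2240.00)(162.00) + (2160.00)(314.00) = 1089520.00 mm³
x_c = 880000.00 / 8800.00 = 100.00 mm
y_c = 1089520.00 / 8800.00 = 123.81 mm

x_c = 100.00 mm, y_c = 123.81 mm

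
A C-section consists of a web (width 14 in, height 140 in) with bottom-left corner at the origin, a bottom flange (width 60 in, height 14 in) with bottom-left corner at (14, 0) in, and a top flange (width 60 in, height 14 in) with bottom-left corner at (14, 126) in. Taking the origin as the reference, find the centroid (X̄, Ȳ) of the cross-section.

web: A = 14 × 140 = 1960.00, centroid at (7.00, 70.00).
bottom flange: A = 60 × 14 = 840.00, centroid at (44.00, 7.00).
top flange: A = 60 × 14 = 840.00, centroid at (44.00, 133.00).
ΣA = 3640.00 in²
ΣAX̄ = (1960.00)(7.00) + (840.00)(44.00) + (840.00)(44.00) = 87640.00 in³
ΣAȲ = (1960.00)(70.00) + (840.00)(7.00) + (840.00)(133.00) = 254800.00 in³
X̄ = 87640.00 / 3640.00 = 24.08 in
Ȳ = 254800.00 / 3640.00 = 70.00 in

X̄ = 24.08 in, Ȳ = 70.00 in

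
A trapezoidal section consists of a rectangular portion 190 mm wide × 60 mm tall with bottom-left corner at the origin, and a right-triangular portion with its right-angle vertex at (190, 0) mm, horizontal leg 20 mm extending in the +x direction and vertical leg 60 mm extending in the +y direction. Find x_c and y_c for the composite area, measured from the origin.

x_c = 100.08 mm, y_c = 29.50 mm

rectangular portion: A = 190 × 60 = 11400.00, centroid at (95.00, 30.00).
triangular portion: A = ½·20·60 = 600.00, centroid at (196.67, 20.00).
ΣA = 12000.00 mm², ΣAx_c = 1201000.00 mm³, ΣAy_c = 354000.00 mm³.
x_c = 1201000.00/12000.00 = 100.08 mm; y_c = 354000.00/12000.00 = 29.50 mm.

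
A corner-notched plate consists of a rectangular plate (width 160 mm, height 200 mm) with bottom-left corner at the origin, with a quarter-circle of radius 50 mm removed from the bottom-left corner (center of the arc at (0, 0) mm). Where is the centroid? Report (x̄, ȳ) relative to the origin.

Part | A | x̄ᵢ | ȳᵢ | A·x̄ᵢ | A·ȳᵢ
plate | 32000.00 | 80.00 | 100.00 | 2560000.00 | 3200000.00
removed quarter-circle | -1963.50 | 21.22 | 21.22 | -41666.67 | -41666.67
Σ | 30036.50 |  |  | 2518333.33 | 3158333.33
x̄ = 2518333.33 / 30036.50 = 83.84 mm
ȳ = 3158333.33 / 30036.50 = 105.15 mm

x̄ = 83.84 mm, ȳ = 105.15 mm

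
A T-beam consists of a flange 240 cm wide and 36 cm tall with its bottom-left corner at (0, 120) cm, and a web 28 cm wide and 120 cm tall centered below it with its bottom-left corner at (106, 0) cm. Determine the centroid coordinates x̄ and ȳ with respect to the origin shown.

Part | A | x̄ᵢ | ȳᵢ | A·x̄ᵢ | A·ȳᵢ
web | 3360.00 | 120.00 | 60.00 | 403200.00 | 201600.00
flange | 8640.00 | 120.00 | 138.00 | 1036800.00 | 1192320.00
Σ | 12000.00 |  |  | 1440000.00 | 1393920.00
x̄ = 1440000.00 / 12000.00 = 120.00 cm
ȳ = 1393920.00 / 12000.00 = 116.16 cm

x̄ = 120.00 cm, ȳ = 116.16 cm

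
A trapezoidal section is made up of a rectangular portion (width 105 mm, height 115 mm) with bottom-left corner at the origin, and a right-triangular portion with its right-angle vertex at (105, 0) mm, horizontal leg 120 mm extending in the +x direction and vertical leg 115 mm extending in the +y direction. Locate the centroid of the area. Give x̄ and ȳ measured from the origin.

rectangular portion: A = 105 × 115 = 12075.00, centroid at (52.50, 57.50).
triangular portion: A = ½·120·115 = 6900.00, centroid at (145.00, 38.33).
ΣA = 18975.00 mm²
ΣAx̄ = (12075.00)(52.50) + (6900.00)(145.00) = 1634437.50 mm³
ΣAȳ = (12075.00)(57.50) + (6900.00)(38.33) = 958812.50 mm³
x̄ = 1634437.50 / 18975.00 = 86.14 mm
ȳ = 958812.50 / 18975.00 = 50.53 mm

x̄ = 86.14 mm, ȳ = 50.53 mm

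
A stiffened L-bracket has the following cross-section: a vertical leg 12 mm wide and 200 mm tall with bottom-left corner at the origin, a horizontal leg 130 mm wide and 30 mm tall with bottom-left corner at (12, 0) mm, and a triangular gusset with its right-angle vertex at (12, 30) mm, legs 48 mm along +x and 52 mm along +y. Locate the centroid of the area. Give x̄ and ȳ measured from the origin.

vertical leg: A = 12 × 200 = 2400.00, centroid at (6.00, 100.00).
horizontal leg: A = 130 × 30 = 3900.00, centroid at (77.00, 15.00).
gusset: A = ½·48·52 = 1248.00, centroid at (28.00, 47.33).
ΣA = 7548.00 mm²
ΣAx̄ = (2400.00)(6.00) + (3900.00)(77.00) + (1248.00)(28.00) = 349644.00 mm³
ΣAȳ = (2400.00)(100.00) + (3900.00)(15.00) + (1248.00)(47.33) = 357572.00 mm³
x̄ = 349644.00 / 7548.00 = 46.32 mm
ȳ = 357572.00 / 7548.00 = 47.37 mm

x̄ = 46.32 mm, ȳ = 47.37 mm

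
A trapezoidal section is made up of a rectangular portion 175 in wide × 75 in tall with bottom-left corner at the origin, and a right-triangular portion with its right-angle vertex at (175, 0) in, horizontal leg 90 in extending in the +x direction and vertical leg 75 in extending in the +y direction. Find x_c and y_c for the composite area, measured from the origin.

rectangular portion: A = 175 × 75 = 13125.00, centroid at (87.50, 37.50).
triangular portion: A = ½·90·75 = 3375.00, centroid at (205.00, 25.00).
ΣA = 16500.00 in²
ΣAx_c = (13125.00)(87.50) + (3375.00)(205.00) = 1840312.50 in³
ΣAy_c = (13125.00)(37.50) + (3375.00)(25.00) = 576562.50 in³
x_c = 1840312.50 / 16500.00 = 111.53 in
y_c = 576562.50 / 16500.00 = 34.94 in

x_c = 111.53 in, y_c = 34.94 in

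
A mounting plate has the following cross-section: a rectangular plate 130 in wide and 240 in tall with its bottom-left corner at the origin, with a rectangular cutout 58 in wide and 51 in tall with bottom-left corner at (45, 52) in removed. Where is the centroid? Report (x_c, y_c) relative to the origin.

x_c = 64.06 in, y_c = 124.45 in

plate: A = 130 × 240 = 31200.00, centroid at (65.00, 120.00).
hole: A = −(58 × 51) = -2958.00, centroid at (74.00, 77.50).
ΣA = 28242.00 in², ΣAx_c = 1809108.00 in³, ΣAy_c = 3514755.00 in³.
x_c = 1809108.00/28242.00 = 64.06 in; y_c = 3514755.00/28242.00 = 124.45 in.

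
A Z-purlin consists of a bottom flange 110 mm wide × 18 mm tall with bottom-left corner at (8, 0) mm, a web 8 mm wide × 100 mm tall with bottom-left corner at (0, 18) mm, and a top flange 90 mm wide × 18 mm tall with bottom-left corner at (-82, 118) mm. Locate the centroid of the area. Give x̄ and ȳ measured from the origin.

x̄ = 15.45 mm, ȳ = 63.17 mm

bottom flange: A = 110 × 18 = 1980.00, centroid at (63.00, 9.00).
web: A = 8 × 100 = 800.00, centroid at (4.00, 68.00).
top flange: A = 90 × 18 = 1620.00, centroid at (-37.00, 127.00).
ΣA = 4400.00 mm², ΣAx̄ = 68000.00 mm³, ΣAȳ = 277960.00 mm³.
x̄ = 68000.00/4400.00 = 15.45 mm; ȳ = 277960.00/4400.00 = 63.17 mm.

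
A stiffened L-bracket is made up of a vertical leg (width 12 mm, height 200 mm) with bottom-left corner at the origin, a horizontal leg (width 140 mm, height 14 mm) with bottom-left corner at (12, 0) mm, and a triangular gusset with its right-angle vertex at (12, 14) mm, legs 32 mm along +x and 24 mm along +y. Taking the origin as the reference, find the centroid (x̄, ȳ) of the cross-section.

x̄ = 38.75 mm, ȳ = 55.26 mm

vertical leg: A = 12 × 200 = 2400.00, centroid at (6.00, 100.00).
horizontal leg: A = 140 × 14 = 1960.00, centroid at (82.00, 7.00).
gusset: A = ½·32·24 = 384.00, centroid at (22.67, 22.00).
ΣA = 4744.00 mm²
ΣAx̄ = (2400.00)(6.00) + (1960.00)(82.00) + (384.00)(22.67) = 183824.00 mm³
ΣAȳ = (2400.00)(100.00) + (1960.00)(7.00) + (384.00)(22.00) = 262168.00 mm³
x̄ = 183824.00 / 4744.00 = 38.75 mm
ȳ = 262168.00 / 4744.00 = 55.26 mm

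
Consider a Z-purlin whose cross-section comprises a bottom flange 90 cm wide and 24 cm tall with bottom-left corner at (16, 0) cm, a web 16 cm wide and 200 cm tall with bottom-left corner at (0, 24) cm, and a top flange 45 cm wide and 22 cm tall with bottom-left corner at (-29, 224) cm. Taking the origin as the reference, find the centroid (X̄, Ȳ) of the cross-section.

X̄ = 23.77 cm, Ȳ = 103.21 cm

bottom flange: A = 90 × 24 = 2160.00, centroid at (61.00, 12.00).
web: A = 16 × 200 = 3200.00, centroid at (8.00, 124.00).
top flange: A = 45 × 22 = 990.00, centroid at (-6.50, 235.00).
ΣA = 6350.00 cm², ΣAX̄ = 150925.00 cm³, ΣAȲ = 655370.00 cm³.
X̄ = 150925.00/6350.00 = 23.77 cm; Ȳ = 655370.00/6350.00 = 103.21 cm.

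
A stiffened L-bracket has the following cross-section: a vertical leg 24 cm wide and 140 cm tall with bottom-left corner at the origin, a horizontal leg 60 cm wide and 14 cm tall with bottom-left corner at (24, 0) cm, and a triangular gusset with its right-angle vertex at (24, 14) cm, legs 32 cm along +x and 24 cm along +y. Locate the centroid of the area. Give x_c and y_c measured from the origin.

x_c = 21.60 cm, y_c = 54.43 cm

vertical leg: A = 24 × 140 = 3360.00, centroid at (12.00, 70.00).
horizontal leg: A = 60 × 14 = 840.00, centroid at (54.00, 7.00).
gusset: A = ½·32·24 = 384.00, centroid at (34.67, 22.00).
ΣA = 4584.00 cm², ΣAx_c = 98992.00 cm³, ΣAy_c = 249528.00 cm³.
x_c = 98992.00/4584.00 = 21.60 cm; y_c = 249528.00/4584.00 = 54.43 cm.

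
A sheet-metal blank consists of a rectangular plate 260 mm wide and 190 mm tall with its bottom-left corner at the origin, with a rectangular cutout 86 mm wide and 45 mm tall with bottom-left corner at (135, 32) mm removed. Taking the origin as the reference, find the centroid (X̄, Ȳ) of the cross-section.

plate: A = 260 × 190 = 49400.00, centroid at (130.00, 95.00).
hole: A = −(86 × 45) = -3870.00, centroid at (178.00, 54.50).
ΣA = 45530.00 mm², ΣAX̄ = 5733140.00 mm³, ΣAȲ = 4482085.00 mm³.
X̄ = 5733140.00/45530.00 = 125.92 mm; Ȳ = 4482085.00/45530.00 = 98.44 mm.

X̄ = 125.92 mm, Ȳ = 98.44 mm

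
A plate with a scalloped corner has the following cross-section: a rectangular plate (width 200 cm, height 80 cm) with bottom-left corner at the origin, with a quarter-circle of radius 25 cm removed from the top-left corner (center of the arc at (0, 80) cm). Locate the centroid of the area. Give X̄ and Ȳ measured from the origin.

X̄ = 102.83 cm, Ȳ = 39.07 cm

plate: A = 200 × 80 = 16000.00, centroid at (100.00, 40.00).
removed quarter-circle: A = −¼π·25² = -490.87, centroid at (10.61, 69.39).
ΣA = 15509.13 cm², ΣAX̄ = 1594791.67 cm³, ΣAȲ = 605938.43 cm³.
X̄ = 1594791.67/15509.13 = 102.83 cm; Ȳ = 605938.43/15509.13 = 39.07 cm.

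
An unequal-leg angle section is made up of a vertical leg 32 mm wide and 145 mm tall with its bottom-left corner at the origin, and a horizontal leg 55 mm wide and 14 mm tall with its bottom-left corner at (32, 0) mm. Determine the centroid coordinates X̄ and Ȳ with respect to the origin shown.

X̄ = 22.19 mm, Ȳ = 63.18 mm

vertical leg: A = 32 × 145 = 4640.00, centroid at (16.00, 72.50).
horizontal leg: A = 55 × 14 = 770.00, centroid at (59.50, 7.00).
ΣA = 5410.00 mm²
ΣAX̄ = (4640.00)(16.00) + (770.00)(59.50) = 120055.00 mm³
ΣAȲ = (4640.00)(72.50) + (770.00)(7.00) = 341790.00 mm³
X̄ = 120055.00 / 5410.00 = 22.19 mm
Ȳ = 341790.00 / 5410.00 = 63.18 mm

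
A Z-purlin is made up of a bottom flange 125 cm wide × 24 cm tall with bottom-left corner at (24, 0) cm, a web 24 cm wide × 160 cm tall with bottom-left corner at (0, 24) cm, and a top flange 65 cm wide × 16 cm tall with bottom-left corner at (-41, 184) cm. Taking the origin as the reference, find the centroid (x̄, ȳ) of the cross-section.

x̄ = 37.66 cm, ȳ = 80.59 cm

bottom flange: A = 125 × 24 = 3000.00, centroid at (86.50, 12.00).
web: A = 24 × 160 = 3840.00, centroid at (12.00, 104.00).
top flange: A = 65 × 16 = 1040.00, centroid at (-8.50, 192.00).
ΣA = 7880.00 cm²
ΣAx̄ = (3000.00)(86.50) + (3840.00)(12.00) + (1040.00)(-8.50) = 296740.00 cm³
ΣAȳ = (3000.00)(12.00) + (3840.00)(104.00) + (1040.00)(192.00) = 635040.00 cm³
x̄ = 296740.00 / 7880.00 = 37.66 cm
ȳ = 635040.00 / 7880.00 = 80.59 cm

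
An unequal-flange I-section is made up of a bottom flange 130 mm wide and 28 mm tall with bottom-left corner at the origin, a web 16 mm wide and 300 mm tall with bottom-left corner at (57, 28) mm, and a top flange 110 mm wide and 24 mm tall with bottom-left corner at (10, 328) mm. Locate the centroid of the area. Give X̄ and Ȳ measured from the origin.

Part | A | x̄ᵢ | ȳᵢ | A·x̄ᵢ | A·ȳᵢ
bottom flange | 3640.00 | 65.00 | 14.00 | 236600.00 | 50960.00
web | 4800.00 | 65.00 | 178.00 | 312000.00 | 854400.00
top flange | 2640.00 | 65.00 | 340.00 | 171600.00 | 897600.00
Σ | 11080.00 |  |  | 720200.00 | 1802960.00
X̄ = 720200.00 / 11080.00 = 65.00 mm
Ȳ = 1802960.00 / 11080.00 = 162.72 mm

X̄ = 65.00 mm, Ȳ = 162.72 mm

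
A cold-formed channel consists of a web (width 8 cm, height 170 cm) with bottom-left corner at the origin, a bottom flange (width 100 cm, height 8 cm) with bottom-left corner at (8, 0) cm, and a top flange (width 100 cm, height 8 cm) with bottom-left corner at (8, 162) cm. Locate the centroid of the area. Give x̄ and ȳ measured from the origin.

x̄ = 33.19 cm, ȳ = 85.00 cm

Part | A | x̄ᵢ | ȳᵢ | A·x̄ᵢ | A·ȳᵢ
web | 1360.00 | 4.00 | 85.00 | 5440.00 | 115600.00
bottom flange | 800.00 | 58.00 | 4.00 | 46400.00 | 3200.00
top flange | 800.00 | 58.00 | 166.00 | 46400.00 | 132800.00
Σ | 2960.00 |  |  | 98240.00 | 251600.00
x̄ = 98240.00 / 2960.00 = 33.19 cm
ȳ = 251600.00 / 2960.00 = 85.00 cm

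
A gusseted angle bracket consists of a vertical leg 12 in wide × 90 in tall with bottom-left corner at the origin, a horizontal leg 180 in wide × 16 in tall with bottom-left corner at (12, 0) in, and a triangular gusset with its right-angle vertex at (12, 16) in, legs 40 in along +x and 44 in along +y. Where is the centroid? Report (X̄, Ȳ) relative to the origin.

Part | A | x̄ᵢ | ȳᵢ | A·x̄ᵢ | A·ȳᵢ
vertical leg | 1080.00 | 6.00 | 45.00 | 6480.00 | 48600.00
horizontal leg | 2880.00 | 102.00 | 8.00 | 293760.00 | 23040.00
gusset | 880.00 | 25.33 | 30.67 | 22293.33 | 26986.67
Σ | 4840.00 |  |  | 322533.33 | 98626.67
X̄ = 322533.33 / 4840.00 = 66.64 in
Ȳ = 98626.67 / 4840.00 = 20.38 in

X̄ = 66.64 in, Ȳ = 20.38 in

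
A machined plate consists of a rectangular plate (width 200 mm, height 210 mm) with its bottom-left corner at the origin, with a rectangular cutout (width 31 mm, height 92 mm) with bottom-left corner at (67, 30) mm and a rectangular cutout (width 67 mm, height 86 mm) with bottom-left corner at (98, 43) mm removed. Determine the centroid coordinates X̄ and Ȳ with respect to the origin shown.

X̄ = 96.06 mm, Ȳ = 110.76 mm

plate: A = 200 × 210 = 42000.00, centroid at (100.00, 105.00).
hole 1: A = −(31 × 92) = -2852.00, centroid at (82.50, 76.00).
hole 2: A = −(67 × 86) = -5762.00, centroid at (131.50, 86.00).
ΣA = 33386.00 mm²
ΣAX̄ = (42000.00)(100.00) + (-2852.00)(82.50) + (-5762.00)(131.50) = 3207007.00 mm³
ΣAȲ = (42000.00)(105.00) + (-2852.00)(76.00) + (-5762.00)(86.00) = 3697716.00 mm³
X̄ = 3207007.00 / 33386.00 = 96.06 mm
Ȳ = 3697716.00 / 33386.00 = 110.76 mm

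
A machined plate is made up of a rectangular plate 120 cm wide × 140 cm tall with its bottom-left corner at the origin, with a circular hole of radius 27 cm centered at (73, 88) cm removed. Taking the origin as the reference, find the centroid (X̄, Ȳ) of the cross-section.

plate: A = 120 × 140 = 16800.00, centroid at (60.00, 70.00).
hole: A = −π·27² = -2290.22, centroid at (73.00, 88.00).
ΣA = 14509.78 cm²
ΣAX̄ = (16800.00)(60.00) + (-2290.22)(73.00) = 840813.86 cm³
ΣAȲ = (16800.00)(70.00) + (-2290.22)(88.00) = 974460.55 cm³
X̄ = 840813.86 / 14509.78 = 57.95 cm
Ȳ = 974460.55 / 14509.78 = 67.16 cm

X̄ = 57.95 cm, Ȳ = 67.16 cm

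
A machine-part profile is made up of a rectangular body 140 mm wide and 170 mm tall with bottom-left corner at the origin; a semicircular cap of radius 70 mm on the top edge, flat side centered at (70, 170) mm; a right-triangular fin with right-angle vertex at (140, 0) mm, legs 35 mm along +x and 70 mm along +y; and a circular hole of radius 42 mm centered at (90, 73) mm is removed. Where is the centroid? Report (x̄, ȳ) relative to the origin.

Part | A | x̄ᵢ | ȳᵢ | A·x̄ᵢ | A·ȳᵢ
rectangular body | 23800.00 | 70.00 | 85.00 | 1666000.00 | 2023000.00
semicircular top | 7696.90 | 70.00 | 199.71 | 538783.14 | 1537140.01
triangular fin | 1225.00 | 151.67 | 23.33 | 185791.67 | 28583.33
hole | -5541.77 | 90.00 | 73.00 | -498759.25 | -404549.17
Σ | 27180.13 |  |  | 1891815.56 | 3184174.17
x̄ = 1891815.56 / 27180.13 = 69.60 mm
ȳ = 3184174.17 / 27180.13 = 117.15 mm

x̄ = 69.60 mm, ȳ = 117.15 mm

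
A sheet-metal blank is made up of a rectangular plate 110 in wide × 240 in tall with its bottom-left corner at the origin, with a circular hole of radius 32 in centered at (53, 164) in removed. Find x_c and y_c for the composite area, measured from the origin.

x_c = 55.28 in, y_c = 113.89 in

plate: A = 110 × 240 = 26400.00, centroid at (55.00, 120.00).
hole: A = −π·32² = -3216.99, centroid at (53.00, 164.00).
ΣA = 23183.01 in²
ΣAx_c = (26400.00)(55.00) + (-3216.99)(53.00) = 1281499.48 in³
ΣAy_c = (26400.00)(120.00) + (-3216.99)(164.00) = 2640413.50 in³
x_c = 1281499.48 / 23183.01 = 55.28 in
y_c = 2640413.50 / 23183.01 = 113.89 in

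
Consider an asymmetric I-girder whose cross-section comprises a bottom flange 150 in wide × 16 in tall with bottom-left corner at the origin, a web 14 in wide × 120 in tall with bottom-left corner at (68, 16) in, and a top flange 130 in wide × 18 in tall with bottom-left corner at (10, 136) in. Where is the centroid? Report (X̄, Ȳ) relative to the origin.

bottom flange: A = 150 × 16 = 2400.00, centroid at (75.00, 8.00).
web: A = 14 × 120 = 1680.00, centroid at (75.00, 76.00).
top flange: A = 130 × 18 = 2340.00, centroid at (75.00, 145.00).
ΣA = 6420.00 in²
ΣAX̄ = (2400.00)(75.00) + (1680.00)(75.00) + (2340.00)(75.00) = 481500.00 in³
ΣAȲ = (2400.00)(8.00) + (1680.00)(76.00) + (2340.00)(145.00) = 486180.00 in³
X̄ = 481500.00 / 6420.00 = 75.00 in
Ȳ = 486180.00 / 6420.00 = 75.73 in

X̄ = 75.00 in, Ȳ = 75.73 in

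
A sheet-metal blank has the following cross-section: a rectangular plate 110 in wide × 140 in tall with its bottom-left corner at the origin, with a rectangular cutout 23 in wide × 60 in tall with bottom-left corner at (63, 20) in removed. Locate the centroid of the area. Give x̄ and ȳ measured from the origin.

x̄ = 53.08 in, ȳ = 71.97 in

plate: A = 110 × 140 = 15400.00, centroid at (55.00, 70.00).
hole: A = −(23 × 60) = -1380.00, centroid at (74.50, 50.00).
ΣA = 14020.00 in²
ΣAx̄ = (15400.00)(55.00) + (-1380.00)(74.50) = 744190.00 in³
ΣAȳ = (15400.00)(70.00) + (-1380.00)(50.00) = 1009000.00 in³
x̄ = 744190.00 / 14020.00 = 53.08 in
ȳ = 1009000.00 / 14020.00 = 71.97 in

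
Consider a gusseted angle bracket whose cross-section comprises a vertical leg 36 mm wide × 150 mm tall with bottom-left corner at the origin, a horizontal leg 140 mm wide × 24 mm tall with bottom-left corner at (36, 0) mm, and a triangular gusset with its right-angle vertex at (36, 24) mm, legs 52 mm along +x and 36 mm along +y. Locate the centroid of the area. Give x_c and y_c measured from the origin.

x_c = 51.91 mm, y_c = 49.40 mm

Part | A | x̄ᵢ | ȳᵢ | A·x̄ᵢ | A·ȳᵢ
vertical leg | 5400.00 | 18.00 | 75.00 | 97200.00 | 405000.00
horizontal leg | 3360.00 | 106.00 | 12.00 | 356160.00 | 40320.00
gusset | 936.00 | 53.33 | 36.00 | 49920.00 | 33696.00
Σ | 9696.00 |  |  | 503280.00 | 479016.00
x_c = 503280.00 / 9696.00 = 51.91 mm
y_c = 479016.00 / 9696.00 = 49.40 mm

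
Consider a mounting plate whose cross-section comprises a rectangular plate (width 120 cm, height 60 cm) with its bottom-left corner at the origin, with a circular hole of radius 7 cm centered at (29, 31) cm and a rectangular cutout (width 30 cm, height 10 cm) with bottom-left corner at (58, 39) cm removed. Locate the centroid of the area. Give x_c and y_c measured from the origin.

plate: A = 120 × 60 = 7200.00, centroid at (60.00, 30.00).
hole 1: A = −π·7² = -153.94, centroid at (29.00, 31.00).
hole 2: A = −(30 × 10) = -300.00, centroid at (73.00, 44.00).
ΣA = 6746.06 cm², ΣAx_c = 405635.80 cm³, ΣAy_c = 198027.92 cm³.
x_c = 405635.80/6746.06 = 60.13 cm; y_c = 198027.92/6746.06 = 29.35 cm.

x_c = 60.13 cm, y_c = 29.35 cm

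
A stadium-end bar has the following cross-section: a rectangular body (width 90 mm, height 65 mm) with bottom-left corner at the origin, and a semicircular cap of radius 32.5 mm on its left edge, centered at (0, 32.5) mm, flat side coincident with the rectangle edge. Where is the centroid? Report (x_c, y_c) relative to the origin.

x_c = 32.01 mm, y_c = 32.50 mm

rectangular body: A = 90 × 65 = 5850.00, centroid at (45.00, 32.50).
semicircular end: A = ½π·32.5² = 1659.15, centroid at (-13.79, 32.50).
ΣA = 7509.15 mm²
ΣAx_c = (5850.00)(45.00) + (1659.15)(-13.79) = 240364.58 mm³
ΣAy_c = (5850.00)(32.50) + (1659.15)(32.50) = 244047.49 mm³
x_c = 240364.58 / 7509.15 = 32.01 mm
y_c = 244047.49 / 7509.15 = 32.50 mm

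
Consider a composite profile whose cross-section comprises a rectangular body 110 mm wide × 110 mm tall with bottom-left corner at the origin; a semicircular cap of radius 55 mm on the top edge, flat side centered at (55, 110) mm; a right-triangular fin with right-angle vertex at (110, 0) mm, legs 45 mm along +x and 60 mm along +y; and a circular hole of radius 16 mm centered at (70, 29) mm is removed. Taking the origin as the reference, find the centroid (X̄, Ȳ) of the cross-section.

X̄ = 59.74 mm, Ȳ = 74.88 mm

rectangular body: A = 110 × 110 = 12100.00, centroid at (55.00, 55.00).
semicircular top: A = ½π·55² = 4751.66, centroid at (55.00, 133.34).
triangular fin: A = ½·45·60 = 1350.00, centroid at (125.00, 20.00).
hole: A = −π·16² = -804.25, centroid at (70.00, 29.00).
ΣA = 17397.41 mm²
ΣAX̄ = (12100.00)(55.00) + (4751.66)(55.00) + (1350.00)(125.00) + (-804.25)(70.00) = 1039293.90 mm³
ΣAȲ = (12100.00)(55.00) + (4751.66)(133.34) + (1350.00)(20.00) + (-804.25)(29.00) = 1302775.96 mm³
X̄ = 1039293.90 / 17397.41 = 59.74 mm
Ȳ = 1302775.96 / 17397.41 = 74.88 mm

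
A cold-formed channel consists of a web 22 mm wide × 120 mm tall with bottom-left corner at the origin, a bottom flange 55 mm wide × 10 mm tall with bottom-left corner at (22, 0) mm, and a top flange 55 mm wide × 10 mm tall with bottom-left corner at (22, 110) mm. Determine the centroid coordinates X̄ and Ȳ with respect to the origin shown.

X̄ = 22.32 mm, Ȳ = 60.00 mm

web: A = 22 × 120 = 2640.00, centroid at (11.00, 60.00).
bottom flange: A = 55 × 10 = 550.00, centroid at (49.50, 5.00).
top flange: A = 55 × 10 = 550.00, centroid at (49.50, 115.00).
ΣA = 3740.00 mm²
ΣAX̄ = (2640.00)(11.00) + (550.00)(49.50) + (550.00)(49.50) = 83490.00 mm³
ΣAȲ = (2640.00)(60.00) + (550.00)(5.00) + (550.00)(115.00) = 224400.00 mm³
X̄ = 83490.00 / 3740.00 = 22.32 mm
Ȳ = 224400.00 / 3740.00 = 60.00 mm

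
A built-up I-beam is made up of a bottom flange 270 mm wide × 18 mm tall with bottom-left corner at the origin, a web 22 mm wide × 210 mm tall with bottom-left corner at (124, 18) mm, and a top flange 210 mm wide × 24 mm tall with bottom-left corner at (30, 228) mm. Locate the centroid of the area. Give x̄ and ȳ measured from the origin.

x̄ = 135.00 mm, ȳ = 125.45 mm

bottom flange: A = 270 × 18 = 4860.00, centroid at (135.00, 9.00).
web: A = 22 × 210 = 4620.00, centroid at (135.00, 123.00).
top flange: A = 210 × 24 = 5040.00, centroid at (135.00, 240.00).
ΣA = 14520.00 mm², ΣAx̄ = 1960200.00 mm³, ΣAȳ = 1821600.00 mm³.
x̄ = 1960200.00/14520.00 = 135.00 mm; ȳ = 1821600.00/14520.00 = 125.45 mm.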